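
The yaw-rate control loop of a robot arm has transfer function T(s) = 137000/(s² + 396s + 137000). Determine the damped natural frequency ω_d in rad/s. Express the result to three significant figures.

ω_n = √137000 = 370 rad/s; ζ = 396/(2·370) = 0.535.
ω_d = ω_n√(1−ζ²) = 313 rad/s.

ω_d ≈ 313 rad/s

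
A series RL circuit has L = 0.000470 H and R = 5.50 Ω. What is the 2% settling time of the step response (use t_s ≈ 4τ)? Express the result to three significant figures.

τ = L/R = 0.000470/5.50 = 0.0000855 s.
t_s ≈ 4τ = 0.000342 s.

t_s ≈ 0.000342 s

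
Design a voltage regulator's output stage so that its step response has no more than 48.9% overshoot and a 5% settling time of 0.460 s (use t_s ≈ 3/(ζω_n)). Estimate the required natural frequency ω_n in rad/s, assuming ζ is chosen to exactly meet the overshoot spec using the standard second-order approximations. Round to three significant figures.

ω_n ≈ 29.4 rad/s

ζ = −ln(OS)/√(π² + (ln OS)²). With OS = 0.489, ln OS = −0.7154 and ζ = 0.7154/3.222 = 0.222.
From t_s ≈ 3/(ζω_n): ω_n = 3/(ζ·t_s) = 3/(0.222·0.460) = 29.4 rad/s.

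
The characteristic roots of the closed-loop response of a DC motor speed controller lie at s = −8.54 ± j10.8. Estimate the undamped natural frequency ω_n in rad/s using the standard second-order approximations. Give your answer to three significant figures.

|pole| = ω_n = √(8.54² + 10.8²) = 13.8 rad/s; ζ = cos θ = σ/ω_n = 0.620.

ω_n ≈ 13.8 rad/s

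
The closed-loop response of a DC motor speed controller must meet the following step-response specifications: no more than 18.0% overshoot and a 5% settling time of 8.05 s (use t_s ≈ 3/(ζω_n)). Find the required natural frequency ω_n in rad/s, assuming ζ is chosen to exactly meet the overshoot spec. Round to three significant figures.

ζ = −ln(OS)/√(π² + (ln OS)²). With OS = 0.180, ln OS = −1.715 and ζ = 1.715/3.579 = 0.479.
From t_s ≈ 3/(ζω_n): ω_n = 3/(ζ·t_s) = 3/(0.479·8.05) = 0.778 rad/s.

ω_n ≈ 0.778 rad/s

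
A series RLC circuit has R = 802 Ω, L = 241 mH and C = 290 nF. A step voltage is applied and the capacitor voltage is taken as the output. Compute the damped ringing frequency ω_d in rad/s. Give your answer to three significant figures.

ω_d ≈ 3400 rad/s

For a series RLC circuit (capacitor voltage as output), ω_n = 1/√(LC) = 1/√(241 mH · 290 nF) = 3780 rad/s.
ζ = (R/2)·√(C/L) = (802/2)·√(290 nF/241 mH) = 0.440.
ω_d = 3780·√(1 − 0.440²) = 3400 rad/s.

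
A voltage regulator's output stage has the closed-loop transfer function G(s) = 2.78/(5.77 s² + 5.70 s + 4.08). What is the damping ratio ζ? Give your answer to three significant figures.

Dividing through by 5.77: denominator becomes s² + 0.9879 s + 0.7071.
So ω_n = √0.7071 = 0.841 rad/s and ζ = 0.9879/(2·0.841) = 0.587.

ζ ≈ 0.587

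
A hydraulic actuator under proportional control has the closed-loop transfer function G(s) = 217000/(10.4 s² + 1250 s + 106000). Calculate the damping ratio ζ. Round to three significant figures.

Dividing through by 10.4: denominator becomes s² + 120.2 s + 10190.
So ω_n = √10190 = 101 rad/s and ζ = 120.2/(2·101) = 0.595.

ζ ≈ 0.595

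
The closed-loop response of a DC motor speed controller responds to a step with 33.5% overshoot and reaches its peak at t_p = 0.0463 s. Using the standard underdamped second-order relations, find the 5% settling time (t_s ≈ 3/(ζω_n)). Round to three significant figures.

t_s ≈ 0.127 s

From the overshoot, ζ = −ln(OS)/√(π²+ln²(OS)) = 0.329.
t_p = π/ω_d ⇒ ω_d = 67.9 rad/s; then ω_n = ω_d/√(1−ζ²) = 71.8 rad/s.
t_s ≈ 3/(ζω_n) = 3/(0.329·71.8) = 0.127 s.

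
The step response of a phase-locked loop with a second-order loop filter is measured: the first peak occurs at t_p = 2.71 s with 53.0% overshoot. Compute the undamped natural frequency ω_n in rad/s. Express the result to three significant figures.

From the overshoot, ζ = −ln(OS)/√(π²+ln²(OS)) = 0.198.
From t_p = π/ω_d, ω_d = π/2.71 = 1.16 rad/s, so ω_n = ω_d/√(1−ζ²) = 1.18 rad/s.

ω_n ≈ 1.18 rad/s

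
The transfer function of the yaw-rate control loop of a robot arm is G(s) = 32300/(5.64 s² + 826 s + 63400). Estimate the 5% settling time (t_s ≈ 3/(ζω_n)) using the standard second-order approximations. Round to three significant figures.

Dividing through by 5.64: denominator becomes s² + 146.5 s + 11240.
So ω_n = √11240 = 106 rad/s and ζ = 146.5/(2·106) = 0.691.
t_s ≈ 3/(ζω_n) = 0.0410 s.

t_s ≈ 0.0410 s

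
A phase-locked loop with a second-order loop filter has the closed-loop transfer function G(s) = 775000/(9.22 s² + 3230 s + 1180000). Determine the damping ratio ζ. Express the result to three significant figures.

Dividing through by 9.22: denominator becomes s² + 350.3 s + 128000.
So ω_n = √128000 = 358 rad/s and ζ = 350.3/(2·358) = 0.490.

ζ ≈ 0.490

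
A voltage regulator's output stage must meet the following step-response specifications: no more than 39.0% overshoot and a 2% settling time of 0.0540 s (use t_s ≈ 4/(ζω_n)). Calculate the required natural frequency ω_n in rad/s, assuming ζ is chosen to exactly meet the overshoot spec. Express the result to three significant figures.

Inverting the overshoot relation: ζ = |ln 0.390|/√(π² + ln²0.390) = 0.287.
Then ω_n = 4/(ζ t_s) = 4/(0.287 × 0.0540) = 258 rad/s.

ω_n ≈ 258 rad/s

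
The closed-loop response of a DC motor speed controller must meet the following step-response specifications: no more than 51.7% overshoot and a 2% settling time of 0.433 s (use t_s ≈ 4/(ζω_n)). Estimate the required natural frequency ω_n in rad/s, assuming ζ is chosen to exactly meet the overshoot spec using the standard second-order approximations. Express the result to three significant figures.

ω_n ≈ 45.0 rad/s

Inverting the overshoot relation: ζ = |ln 0.517|/√(π² + ln²0.517) = 0.206.
From t_s ≈ 4/(ζω_n): ω_n = 4/(ζ·t_s) = 4/(0.206·0.433) = 45.0 rad/s.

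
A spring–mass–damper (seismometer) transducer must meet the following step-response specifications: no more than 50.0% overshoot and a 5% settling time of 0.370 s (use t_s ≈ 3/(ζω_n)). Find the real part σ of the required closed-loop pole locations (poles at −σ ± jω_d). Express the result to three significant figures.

σ ≈ 8.11

The settling-time spec alone fixes σ = ζω_n = 3/t_s = 3/0.370 = 8.11.
(Overshoot then fixes ζ = 0.215 and hence ω_d = σ·√(1−ζ²)/ζ = 36.7 rad/s.)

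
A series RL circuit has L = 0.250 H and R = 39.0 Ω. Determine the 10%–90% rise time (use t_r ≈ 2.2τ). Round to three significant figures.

t_r ≈ 0.0141 s

τ = L/R = 0.250/39.0 = 0.00641 s.
t_r ≈ 2.2τ = 0.0141 s.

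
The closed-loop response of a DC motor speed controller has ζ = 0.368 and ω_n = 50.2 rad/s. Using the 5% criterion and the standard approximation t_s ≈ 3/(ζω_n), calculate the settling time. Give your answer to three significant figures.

t_s ≈ 0.162 s

t_s ≈ 3/(ζω_n) = 3/(0.368 × 50.2) = 0.162 s.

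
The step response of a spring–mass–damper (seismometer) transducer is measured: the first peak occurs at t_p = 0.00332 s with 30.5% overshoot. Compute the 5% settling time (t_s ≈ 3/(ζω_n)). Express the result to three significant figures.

ζ from %OS: ζ = |ln 0.305|/√(π²+ln²0.305) = 0.354.
From t_p = π/ω_d, ω_d = π/0.00332 = 946 rad/s, so ω_n = ω_d/√(1−ζ²) = 1010 rad/s.
t_s ≈ 3/(ζω_n) = 3/(0.354·1010) = 0.00839 s.

t_s ≈ 0.00839 s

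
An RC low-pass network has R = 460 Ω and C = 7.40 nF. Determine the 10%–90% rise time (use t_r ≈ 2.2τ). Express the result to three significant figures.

t_r ≈ 0.00000749 s

τ = RC = 460 × 7.40 nF = 0.00000340 s.
t_r ≈ 2.2τ = 0.00000749 s.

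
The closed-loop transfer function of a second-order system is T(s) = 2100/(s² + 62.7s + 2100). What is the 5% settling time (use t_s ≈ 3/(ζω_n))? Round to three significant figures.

t_s ≈ 0.0957 s

ω_n = √2100 = 45.8 rad/s; ζ = 62.7/(2·45.8) = 0.684.
t_s ≈ 3/(ζω_n) = 3/(0.684·45.8) = 0.0957 s.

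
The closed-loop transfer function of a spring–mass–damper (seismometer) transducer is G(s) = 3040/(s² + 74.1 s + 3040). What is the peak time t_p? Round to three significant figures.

Comparing the denominator to s² + 2ζω_n s + ω_n²: ω_n = √3040 = 55.1 rad/s, and 2ζω_n = 74.1 so ζ = 74.1/(2·55.1) = 0.672.
ω_d = ω_n√(1−ζ²) = 40.8 rad/s. Then t_p = π/ω_d = 0.0769 s.

t_p ≈ 0.0769 s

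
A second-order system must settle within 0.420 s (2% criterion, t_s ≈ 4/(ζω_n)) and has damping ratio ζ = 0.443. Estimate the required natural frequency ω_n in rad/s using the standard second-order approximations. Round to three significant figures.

ω_n ≈ 21.5 rad/s

Rearranging t_s ≈ 4/(ζω_n) gives ω_n = 4/(ζ·t_s) = 4/(0.443 × 0.420) = 21.5 rad/s.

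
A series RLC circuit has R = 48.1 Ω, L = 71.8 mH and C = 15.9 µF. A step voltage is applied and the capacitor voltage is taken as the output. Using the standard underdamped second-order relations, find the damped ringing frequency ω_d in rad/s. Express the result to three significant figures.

For a series RLC circuit (capacitor voltage as output), ω_n = 1/√(LC) = 1/√(71.8 mH · 15.9 µF) = 936 rad/s.
ζ = (R/2)·√(C/L) = (48.1/2)·√(15.9 µF/71.8 mH) = 0.358.
ω_d = ω_n√(1−ζ²) = 874 rad/s.

ω_d ≈ 874 rad/s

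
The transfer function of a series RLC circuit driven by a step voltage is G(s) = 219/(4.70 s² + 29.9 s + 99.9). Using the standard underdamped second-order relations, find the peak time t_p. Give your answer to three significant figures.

Dividing through by 4.70: denominator becomes s² + 6.362 s + 21.26.
So ω_n = √21.26 = 4.61 rad/s and ζ = 6.362/(2·4.61) = 0.690.
ω_d = 4.61·√(1 − 0.690²) = 3.34 rad/s. t_p = π/ω_d = 0.941 s.

t_p ≈ 0.941 s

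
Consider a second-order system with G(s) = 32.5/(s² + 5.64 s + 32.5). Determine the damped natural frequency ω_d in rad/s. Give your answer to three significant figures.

Matching coefficients with s² + 2ζω_n s + ω_n² gives ω_n² = 32.5 ⇒ ω_n = 5.70 rad/s, and ζ = 5.64/(2ω_n) = 0.495.
The damped frequency ω_d = ω_n√(1−ζ²) = 4.95 rad/s.

ω_d ≈ 4.95 rad/s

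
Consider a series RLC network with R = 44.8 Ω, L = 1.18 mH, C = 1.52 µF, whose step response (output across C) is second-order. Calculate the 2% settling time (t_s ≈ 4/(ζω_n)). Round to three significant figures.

t_s ≈ 0.000211 s

For a series RLC circuit (capacitor voltage as output), ω_n = 1/√(LC) = 1/√(1.18 mH · 1.52 µF) = 23600 rad/s.
ζ = (R/2)·√(C/L) = (44.8/2)·√(1.52 µF/1.18 mH) = 0.804.
t_s ≈ 4/(ζω_n) = 0.000211 s.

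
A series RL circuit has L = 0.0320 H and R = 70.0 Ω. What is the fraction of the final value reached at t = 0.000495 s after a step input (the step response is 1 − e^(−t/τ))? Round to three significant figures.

y/y_∞ ≈ 0.661

τ = L/R = 0.0320/70.0 = 0.000457 s.
y(t)/y_∞ = 1 − e^(−t/τ) = 1 − e^(−0.000495/0.000457) = 1 − e^(−1.08) = 0.661.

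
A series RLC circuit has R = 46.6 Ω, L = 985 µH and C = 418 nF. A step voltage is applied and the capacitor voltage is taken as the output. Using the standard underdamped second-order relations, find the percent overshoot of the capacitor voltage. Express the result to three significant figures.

For a series RLC circuit (capacitor voltage as output), ω_n = 1/√(LC) = 1/√(985 µH · 418 nF) = 49300 rad/s.
ζ = (R/2)·√(C/L) = (46.6/2)·√(418 nF/985 µH) = 0.480.
Overshoot: exp(−π·0.480/√(1−0.480²)) = 0.179, i.e. 17.9%.

%OS ≈ 17.9%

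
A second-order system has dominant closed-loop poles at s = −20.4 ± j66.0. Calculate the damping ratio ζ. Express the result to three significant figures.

|pole| = ω_n = √(20.4² + 66.0²) = 69.1 rad/s; ζ = cos θ = σ/ω_n = 0.295.

ζ ≈ 0.295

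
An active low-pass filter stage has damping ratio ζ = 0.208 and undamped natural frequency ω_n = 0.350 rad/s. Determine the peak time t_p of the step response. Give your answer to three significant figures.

The damped frequency is ω_d = ω_n√(1−ζ²) = 0.350·√(1−0.0433) = 0.342 rad/s.
Peak time t_p = π/ω_d = π/0.342 = 9.18 s.

t_p ≈ 9.18 s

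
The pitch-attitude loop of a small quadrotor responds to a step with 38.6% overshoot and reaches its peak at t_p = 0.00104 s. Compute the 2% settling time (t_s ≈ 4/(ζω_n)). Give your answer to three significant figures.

t_s ≈ 0.00437 s

ζ from %OS: ζ = |ln 0.386|/√(π²+ln²0.386) = 0.290.
From t_p = π/ω_d, ω_d = π/0.00104 = 3020 rad/s, so ω_n = ω_d/√(1−ζ²) = 3160 rad/s.
t_s ≈ 4/(ζω_n) = 4/(0.290·3160) = 0.00437 s.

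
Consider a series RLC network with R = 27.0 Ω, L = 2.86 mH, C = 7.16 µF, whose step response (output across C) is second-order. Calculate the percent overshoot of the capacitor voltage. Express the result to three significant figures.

%OS ≈ 5.63%

For a series RLC circuit (capacitor voltage as output), ω_n = 1/√(LC) = 1/√(2.86 mH · 7.16 µF) = 6990 rad/s.
ζ = (R/2)·√(C/L) = (27.0/2)·√(7.16 µF/2.86 mH) = 0.675.
%OS = 100·exp(−πζ/√(1−ζ²)) = 5.63%.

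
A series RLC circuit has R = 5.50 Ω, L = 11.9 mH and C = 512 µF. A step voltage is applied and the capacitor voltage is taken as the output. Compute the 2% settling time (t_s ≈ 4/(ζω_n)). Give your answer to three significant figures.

For a series RLC circuit (capacitor voltage as output), ω_n = 1/√(LC) = 1/√(11.9 mH · 512 µF) = 405 rad/s.
ζ = (R/2)·√(C/L) = (5.50/2)·√(512 µF/11.9 mH) = 0.570.
t_s ≈ 4/(ζω_n) = 0.0173 s.

t_s ≈ 0.0173 s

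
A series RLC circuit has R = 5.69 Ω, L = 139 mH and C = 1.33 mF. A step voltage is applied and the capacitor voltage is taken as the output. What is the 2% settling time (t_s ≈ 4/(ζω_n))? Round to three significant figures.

For a series RLC circuit (capacitor voltage as output), ω_n = 1/√(LC) = 1/√(139 mH · 1.33 mF) = 73.5 rad/s.
ζ = (R/2)·√(C/L) = (5.69/2)·√(1.33 mF/139 mH) = 0.278.
t_s ≈ 4/(ζω_n) = 0.195 s.

t_s ≈ 0.195 s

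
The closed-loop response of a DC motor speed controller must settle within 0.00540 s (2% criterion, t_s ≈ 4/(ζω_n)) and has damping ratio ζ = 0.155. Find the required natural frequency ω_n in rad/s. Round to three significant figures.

Rearranging t_s ≈ 4/(ζω_n) gives ω_n = 4/(ζ·t_s) = 4/(0.155 × 0.00540) = 4780 rad/s.

ω_n ≈ 4780 rad/s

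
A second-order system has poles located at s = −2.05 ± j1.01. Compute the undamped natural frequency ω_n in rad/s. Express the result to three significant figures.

|pole| = ω_n = √(2.05² + 1.01²) = 2.29 rad/s; ζ = cos θ = σ/ω_n = 0.897.

ω_n ≈ 2.29 rad/s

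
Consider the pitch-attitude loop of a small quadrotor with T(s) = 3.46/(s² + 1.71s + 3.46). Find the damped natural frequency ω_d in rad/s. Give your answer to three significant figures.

Matching coefficients with s² + 2ζω_n s + ω_n² gives ω_n² = 3.46 ⇒ ω_n = 1.86 rad/s, and ζ = 1.71/(2ω_n) = 0.460.
The damped frequency ω_d = ω_n√(1−ζ²) = 1.65 rad/s.

ω_d ≈ 1.65 rad/s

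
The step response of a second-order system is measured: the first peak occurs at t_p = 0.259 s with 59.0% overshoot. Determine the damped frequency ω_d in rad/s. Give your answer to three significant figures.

ω_d ≈ 12.1 rad/s

t_p = π/ω_d, so ω_d = π/0.259 = 12.1 rad/s.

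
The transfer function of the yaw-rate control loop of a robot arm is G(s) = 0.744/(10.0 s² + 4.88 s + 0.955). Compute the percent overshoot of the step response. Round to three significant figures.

%OS ≈ 1.76%

Dividing through by 10.0: denominator becomes s² + 0.4880 s + 0.09550.
So ω_n = √0.09550 = 0.309 rad/s and ζ = 0.4880/(2·0.309) = 0.790.
%OS = 100 e^{−πζ/√(1−ζ²)} with ζ = 0.790 gives 1.76%.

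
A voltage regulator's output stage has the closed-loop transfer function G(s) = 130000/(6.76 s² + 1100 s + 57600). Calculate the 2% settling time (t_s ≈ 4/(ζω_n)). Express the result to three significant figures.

t_s ≈ 0.0492 s

Dividing through by 6.76: denominator becomes s² + 162.7 s + 8521.
So ω_n = √8521 = 92.3 rad/s and ζ = 162.7/(2·92.3) = 0.881.
t_s ≈ 4/(ζω_n) = 0.0492 s.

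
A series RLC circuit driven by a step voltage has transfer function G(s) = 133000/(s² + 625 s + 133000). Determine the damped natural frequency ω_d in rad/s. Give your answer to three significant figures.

Matching coefficients with s² + 2ζω_n s + ω_n² gives ω_n² = 133000 ⇒ ω_n = 365 rad/s, and ζ = 625/(2ω_n) = 0.857.
ω_d = 365·√(1 − 0.857²) = 188 rad/s.

ω_d ≈ 188 rad/s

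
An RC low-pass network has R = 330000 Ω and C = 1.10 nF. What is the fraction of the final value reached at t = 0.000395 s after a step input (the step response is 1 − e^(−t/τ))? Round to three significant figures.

y/y_∞ ≈ 0.663

τ = RC = 330000 × 1.10 nF = 0.000363 s.
y(t)/y_∞ = 1 − e^(−t/τ) = 1 − e^(−0.000395/0.000363) = 1 − e^(−1.09) = 0.663.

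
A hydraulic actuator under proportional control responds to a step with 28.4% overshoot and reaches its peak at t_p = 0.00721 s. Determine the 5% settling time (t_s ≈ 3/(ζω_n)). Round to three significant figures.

t_s ≈ 0.0172 s

ζ from %OS: ζ = |ln 0.284|/√(π²+ln²0.284) = 0.372.
From t_p = π/ω_d, ω_d = π/0.00721 = 436 rad/s, so ω_n = ω_d/√(1−ζ²) = 469 rad/s.
t_s ≈ 3/(ζω_n) = 3/(0.372·469) = 0.0172 s.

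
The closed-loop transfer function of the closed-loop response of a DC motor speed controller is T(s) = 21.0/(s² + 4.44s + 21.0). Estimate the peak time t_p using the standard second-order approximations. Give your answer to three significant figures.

Matching coefficients with s² + 2ζω_n s + ω_n² gives ω_n² = 21.0 ⇒ ω_n = 4.58 rad/s, and ζ = 4.44/(2ω_n) = 0.484.
The damped frequency ω_d = ω_n√(1−ζ²) = 4.01 rad/s. Then t_p = π/ω_d = 0.784 s.

t_p ≈ 0.784 s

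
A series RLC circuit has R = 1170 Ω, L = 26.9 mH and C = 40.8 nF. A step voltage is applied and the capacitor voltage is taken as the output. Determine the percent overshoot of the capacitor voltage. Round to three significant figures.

For a series RLC circuit (capacitor voltage as output), ω_n = 1/√(LC) = 1/√(26.9 mH · 40.8 nF) = 30200 rad/s.
ζ = (R/2)·√(C/L) = (1170/2)·√(40.8 nF/26.9 mH) = 0.720.
%OS = 100·exp(−πζ/√(1−ζ²)) = 3.82%.

%OS ≈ 3.82%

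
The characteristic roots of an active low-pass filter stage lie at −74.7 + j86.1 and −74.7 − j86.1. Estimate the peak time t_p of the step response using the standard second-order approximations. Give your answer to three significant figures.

t_p ≈ 0.0365 s

t_p = π/ω_d with ω_d = 86.1 (the imaginary part), so t_p = 0.0365 s.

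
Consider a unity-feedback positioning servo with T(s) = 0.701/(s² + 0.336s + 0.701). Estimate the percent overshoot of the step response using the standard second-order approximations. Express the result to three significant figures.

ω_n = √0.701 = 0.837 rad/s; ζ = 0.336/(2·0.837) = 0.201.
%OS = 100 e^{−πζ/√(1−ζ²)} with ζ = 0.201 gives 52.5%.

%OS ≈ 52.5%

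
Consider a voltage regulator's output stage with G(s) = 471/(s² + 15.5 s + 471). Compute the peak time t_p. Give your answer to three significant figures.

t_p ≈ 0.155 s

Matching coefficients with s² + 2ζω_n s + ω_n² gives ω_n² = 471 ⇒ ω_n = 21.7 rad/s, and ζ = 15.5/(2ω_n) = 0.357.
ω_d = ω_n√(1−ζ²) = 20.3 rad/s. Then t_p = π/ω_d = 0.155 s.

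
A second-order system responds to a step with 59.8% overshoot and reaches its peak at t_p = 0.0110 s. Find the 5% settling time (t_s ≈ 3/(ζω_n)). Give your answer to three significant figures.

From the overshoot, ζ = −ln(OS)/√(π²+ln²(OS)) = 0.162.
From t_p = π/ω_d, ω_d = π/0.0110 = 286 rad/s, so ω_n = ω_d/√(1−ζ²) = 289 rad/s.
t_s ≈ 3/(ζω_n) = 3/(0.162·289) = 0.0642 s.

t_s ≈ 0.0642 s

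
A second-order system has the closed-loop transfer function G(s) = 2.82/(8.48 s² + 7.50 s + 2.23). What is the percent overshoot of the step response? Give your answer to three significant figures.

%OS ≈ 0.475%

Dividing through by 8.48: denominator becomes s² + 0.8844 s + 0.2630.
So ω_n = √0.2630 = 0.513 rad/s and ζ = 0.8844/(2·0.513) = 0.862.
%OS = 100·exp(−πζ/√(1−ζ²)) = 0.475%.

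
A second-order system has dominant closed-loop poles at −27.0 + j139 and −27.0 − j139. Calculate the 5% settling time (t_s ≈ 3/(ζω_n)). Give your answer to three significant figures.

t_s ≈ 0.111 s

For poles at −σ ± jω_d, ζω_n = σ = 27.0, so t_s ≈ 3/σ = 0.111 s.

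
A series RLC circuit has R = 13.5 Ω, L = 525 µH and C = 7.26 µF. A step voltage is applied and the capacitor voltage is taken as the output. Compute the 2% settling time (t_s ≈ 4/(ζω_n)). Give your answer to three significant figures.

t_s ≈ 0.000311 s

For a series RLC circuit (capacitor voltage as output), ω_n = 1/√(LC) = 1/√(525 µH · 7.26 µF) = 16200 rad/s.
ζ = (R/2)·√(C/L) = (13.5/2)·√(7.26 µF/525 µH) = 0.794.
t_s ≈ 4/(ζω_n) = 0.000311 s.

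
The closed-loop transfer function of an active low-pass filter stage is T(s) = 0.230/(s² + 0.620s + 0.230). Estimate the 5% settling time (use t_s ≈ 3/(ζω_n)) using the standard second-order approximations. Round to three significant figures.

Comparing the denominator to s² + 2ζω_n s + ω_n²: ω_n = √0.230 = 0.480 rad/s, and 2ζω_n = 0.620 so ζ = 0.620/(2·0.480) = 0.646.
t_s ≈ 3/(ζω_n) = 3/(0.646·0.480) = 9.68 s.

t_s ≈ 9.68 s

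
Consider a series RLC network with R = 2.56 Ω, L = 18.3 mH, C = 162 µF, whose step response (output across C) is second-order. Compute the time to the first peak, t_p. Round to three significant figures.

t_p ≈ 0.00545 s

For a series RLC circuit (capacitor voltage as output), ω_n = 1/√(LC) = 1/√(18.3 mH · 162 µF) = 581 rad/s.
ζ = (R/2)·√(C/L) = (2.56/2)·√(162 µF/18.3 mH) = 0.120.
ω_d = ω_n√(1−ζ²) = 577 rad/s. t_p = π/ω_d = 0.00545 s.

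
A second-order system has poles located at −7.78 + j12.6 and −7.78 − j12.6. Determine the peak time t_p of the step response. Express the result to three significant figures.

t_p = π/ω_d with ω_d = 12.6 (the imaginary part), so t_p = 0.249 s.

t_p ≈ 0.249 s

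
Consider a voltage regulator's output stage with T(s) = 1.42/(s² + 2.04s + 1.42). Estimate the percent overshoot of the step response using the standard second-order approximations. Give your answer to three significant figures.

ω_n = √1.42 = 1.19 rad/s; ζ = 2.04/(2·1.19) = 0.856.
Overshoot: exp(−π·0.856/√(1−0.856²)) = 0.00551, i.e. 0.551%.

%OS ≈ 0.551%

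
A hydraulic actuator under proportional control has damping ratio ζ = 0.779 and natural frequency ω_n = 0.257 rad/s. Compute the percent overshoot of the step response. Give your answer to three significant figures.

For an underdamped second-order system, %OS = 100·exp(−πζ/√(1−ζ²)).
πζ/√(1−ζ²) = π·0.779/√(1−0.607) = 3.903, so %OS = 100·e^(−3.903) = 2.02%.

%OS ≈ 2.02%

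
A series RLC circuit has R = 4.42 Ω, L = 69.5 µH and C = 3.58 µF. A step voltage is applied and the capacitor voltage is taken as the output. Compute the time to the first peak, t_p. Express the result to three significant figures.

t_p ≈ 0.0000573 s

For a series RLC circuit (capacitor voltage as output), ω_n = 1/√(LC) = 1/√(69.5 µH · 3.58 µF) = 63400 rad/s.
ζ = (R/2)·√(C/L) = (4.42/2)·√(3.58 µF/69.5 µH) = 0.502.
ω_d = 63400·√(1 − 0.502²) = 54800 rad/s. t_p = π/ω_d = 0.0000573 s.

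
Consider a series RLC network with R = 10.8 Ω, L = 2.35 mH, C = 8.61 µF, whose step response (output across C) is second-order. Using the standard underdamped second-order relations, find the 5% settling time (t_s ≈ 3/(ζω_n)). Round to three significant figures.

t_s ≈ 0.00131 s

For a series RLC circuit (capacitor voltage as output), ω_n = 1/√(LC) = 1/√(2.35 mH · 8.61 µF) = 7030 rad/s.
ζ = (R/2)·√(C/L) = (10.8/2)·√(8.61 µF/2.35 mH) = 0.327.
t_s ≈ 3/(ζω_n) = 0.00131 s.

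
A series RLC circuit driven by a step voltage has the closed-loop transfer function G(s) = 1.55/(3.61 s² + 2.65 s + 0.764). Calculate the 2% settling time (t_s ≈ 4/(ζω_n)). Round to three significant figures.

t_s ≈ 10.9 s

Dividing through by 3.61: denominator becomes s² + 0.7341 s + 0.2116.
So ω_n = √0.2116 = 0.460 rad/s and ζ = 0.7341/(2·0.460) = 0.798.
t_s ≈ 4/(ζω_n) = 10.9 s.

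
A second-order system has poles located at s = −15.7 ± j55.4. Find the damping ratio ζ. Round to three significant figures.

ζ ≈ 0.273

|pole| = ω_n = √(15.7² + 55.4²) = 57.6 rad/s; ζ = cos θ = σ/ω_n = 0.273.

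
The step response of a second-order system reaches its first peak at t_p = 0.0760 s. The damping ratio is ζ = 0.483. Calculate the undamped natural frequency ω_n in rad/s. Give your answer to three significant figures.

ω_n ≈ 47.2 rad/s

Peak time t_p = π/ω_d, so ω_d = π/t_p = π/0.0760 = 41.3 rad/s.
ω_n = ω_d/√(1−ζ²) = 41.3/√0.767 = 47.2 rad/s.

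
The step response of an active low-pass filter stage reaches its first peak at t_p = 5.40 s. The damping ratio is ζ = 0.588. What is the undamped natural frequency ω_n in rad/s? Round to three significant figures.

Peak time t_p = π/ω_d, so ω_d = π/t_p = π/5.40 = 0.582 rad/s.
ω_n = ω_d/√(1−ζ²) = 0.582/√0.654 = 0.719 rad/s.

ω_n ≈ 0.719 rad/s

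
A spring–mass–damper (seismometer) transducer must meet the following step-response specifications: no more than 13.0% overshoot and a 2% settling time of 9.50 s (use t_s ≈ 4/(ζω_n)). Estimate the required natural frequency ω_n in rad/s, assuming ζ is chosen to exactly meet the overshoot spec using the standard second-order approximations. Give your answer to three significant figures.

ω_n ≈ 0.773 rad/s

From %OS = 100·exp(−πζ/√(1−ζ²)), invert to get ζ = −ln(OS)/√(π² + ln²(OS)) with OS = 0.130.
−ln 0.130 = 2.040, so ζ = 2.040/√(π² + 4.163) = 0.545.
From t_s ≈ 4/(ζω_n): ω_n = 4/(ζ·t_s) = 4/(0.545·9.50) = 0.773 rad/s.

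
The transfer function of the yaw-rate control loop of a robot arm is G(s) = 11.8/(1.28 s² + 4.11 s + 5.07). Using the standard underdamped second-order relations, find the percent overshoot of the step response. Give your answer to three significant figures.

%OS ≈ 1.37%

Dividing through by 1.28: denominator becomes s² + 3.211 s + 3.961.
So ω_n = √3.961 = 1.99 rad/s and ζ = 3.211/(2·1.99) = 0.807.
%OS = 100 e^{−πζ/√(1−ζ²)} with ζ = 0.807 gives 1.37%.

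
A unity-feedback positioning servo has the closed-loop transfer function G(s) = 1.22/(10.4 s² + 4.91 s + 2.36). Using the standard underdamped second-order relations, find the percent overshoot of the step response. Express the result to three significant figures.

%OS ≈ 16.7%

Dividing through by 10.4: denominator becomes s² + 0.4721 s + 0.2269.
So ω_n = √0.2269 = 0.476 rad/s and ζ = 0.4721/(2·0.476) = 0.496.
Overshoot: exp(−π·0.496/√(1−0.496²)) = 0.167, i.e. 16.7%.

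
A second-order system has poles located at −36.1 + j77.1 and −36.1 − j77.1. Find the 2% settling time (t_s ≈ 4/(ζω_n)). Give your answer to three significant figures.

t_s ≈ 0.111 s

For poles at −σ ± jω_d, ζω_n = σ = 36.1, so t_s ≈ 4/σ = 0.111 s.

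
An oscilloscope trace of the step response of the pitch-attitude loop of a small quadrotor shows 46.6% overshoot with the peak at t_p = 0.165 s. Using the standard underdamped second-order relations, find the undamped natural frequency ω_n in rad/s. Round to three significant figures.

ω_n ≈ 19.6 rad/s

From the overshoot, ζ = −ln(OS)/√(π²+ln²(OS)) = 0.236.
t_p = π/ω_d ⇒ ω_d = 19.0 rad/s; then ω_n = ω_d/√(1−ζ²) = 19.6 rad/s.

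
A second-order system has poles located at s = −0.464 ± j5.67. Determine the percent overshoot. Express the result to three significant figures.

|pole| = ω_n = √(0.464² + 5.67²) = 5.69 rad/s; ζ = cos θ = σ/ω_n = 0.0816.
%OS = 100·exp(−πζ/√(1−ζ²)) = 77.3%.

%OS ≈ 77.3%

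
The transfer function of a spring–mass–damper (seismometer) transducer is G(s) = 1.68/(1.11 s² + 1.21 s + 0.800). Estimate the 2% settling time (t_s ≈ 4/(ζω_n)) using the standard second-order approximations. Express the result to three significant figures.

Dividing through by 1.11: denominator becomes s² + 1.090 s + 0.7207.
So ω_n = √0.7207 = 0.849 rad/s and ζ = 1.090/(2·0.849) = 0.642.
t_s ≈ 4/(ζω_n) = 7.34 s.

t_s ≈ 7.34 s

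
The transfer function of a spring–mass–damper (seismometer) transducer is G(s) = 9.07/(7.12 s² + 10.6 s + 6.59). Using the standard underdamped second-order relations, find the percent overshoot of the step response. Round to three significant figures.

Dividing through by 7.12: denominator becomes s² + 1.489 s + 0.9256.
So ω_n = √0.9256 = 0.962 rad/s and ζ = 1.489/(2·0.962) = 0.774.
Overshoot: exp(−π·0.774/√(1−0.774²)) = 0.0216, i.e. 2.16%.

%OS ≈ 2.16%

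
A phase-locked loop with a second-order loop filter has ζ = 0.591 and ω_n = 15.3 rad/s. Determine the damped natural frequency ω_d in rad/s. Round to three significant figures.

ω_d ≈ 12.3 rad/s

ω_d = ω_n√(1−ζ²) = 15.3·√0.651 = 12.3 rad/s.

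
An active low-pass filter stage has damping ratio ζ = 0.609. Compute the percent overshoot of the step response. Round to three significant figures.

%OS ≈ 8.96%

For an underdamped second-order system, %OS = 100·exp(−πζ/√(1−ζ²)).
πζ/√(1−ζ²) = π·0.609/√(1−0.371) = 2.412, so %OS = 100·e^(−2.412) = 8.96%.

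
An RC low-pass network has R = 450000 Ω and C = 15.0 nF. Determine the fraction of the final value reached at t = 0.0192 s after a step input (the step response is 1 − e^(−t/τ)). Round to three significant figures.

y/y_∞ ≈ 0.942

τ = RC = 450000 × 15.0 nF = 0.00675 s.
y(t)/y_∞ = 1 − e^(−t/τ) = 1 − e^(−0.0192/0.00675) = 1 − e^(−2.84) = 0.942.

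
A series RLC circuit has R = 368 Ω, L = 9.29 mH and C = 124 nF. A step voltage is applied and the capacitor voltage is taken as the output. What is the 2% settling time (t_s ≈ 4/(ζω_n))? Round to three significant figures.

For a series RLC circuit (capacitor voltage as output), ω_n = 1/√(LC) = 1/√(9.29 mH · 124 nF) = 29500 rad/s.
ζ = (R/2)·√(C/L) = (368/2)·√(124 nF/9.29 mH) = 0.672.
t_s ≈ 4/(ζω_n) = 0.000202 s.

t_s ≈ 0.000202 s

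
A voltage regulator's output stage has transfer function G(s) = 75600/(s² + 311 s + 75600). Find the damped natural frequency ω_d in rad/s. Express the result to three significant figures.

ω_d ≈ 227 rad/s

ω_n = √75600 = 275 rad/s; ζ = 311/(2·275) = 0.566.
The damped frequency ω_d = ω_n√(1−ζ²) = 227 rad/s.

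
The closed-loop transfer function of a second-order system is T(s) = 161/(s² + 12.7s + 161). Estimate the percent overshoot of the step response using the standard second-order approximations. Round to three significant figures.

%OS ≈ 16.3%

ω_n = √161 = 12.7 rad/s; ζ = 12.7/(2·12.7) = 0.500.
%OS = 100·exp(−πζ/√(1−ζ²)) = 16.3%.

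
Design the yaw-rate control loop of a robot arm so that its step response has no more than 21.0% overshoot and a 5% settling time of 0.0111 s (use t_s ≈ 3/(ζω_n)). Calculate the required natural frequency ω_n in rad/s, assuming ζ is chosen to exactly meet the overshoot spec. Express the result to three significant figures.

ω_n ≈ 607 rad/s

ζ = −ln(OS)/√(π² + (ln OS)²). With OS = 0.210, ln OS = −1.561 and ζ = 1.561/3.508 = 0.445.
From t_s ≈ 3/(ζω_n): ω_n = 3/(ζ·t_s) = 3/(0.445·0.0111) = 607 rad/s.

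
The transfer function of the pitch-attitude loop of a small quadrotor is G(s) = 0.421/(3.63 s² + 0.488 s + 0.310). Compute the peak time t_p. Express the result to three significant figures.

t_p ≈ 11.0 s

Dividing through by 3.63: denominator becomes s² + 0.1344 s + 0.08540.
So ω_n = √0.08540 = 0.292 rad/s and ζ = 0.1344/(2·0.292) = 0.230.
The damped frequency ω_d = ω_n√(1−ζ²) = 0.284 rad/s. t_p = π/ω_d = 11.0 s.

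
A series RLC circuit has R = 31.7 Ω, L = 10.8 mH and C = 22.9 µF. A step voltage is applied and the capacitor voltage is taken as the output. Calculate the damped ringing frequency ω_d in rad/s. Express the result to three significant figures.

For a series RLC circuit (capacitor voltage as output), ω_n = 1/√(LC) = 1/√(10.8 mH · 22.9 µF) = 2010 rad/s.
ζ = (R/2)·√(C/L) = (31.7/2)·√(22.9 µF/10.8 mH) = 0.730.
The damped frequency ω_d = ω_n√(1−ζ²) = 1370 rad/s.

ω_d ≈ 1370 rad/s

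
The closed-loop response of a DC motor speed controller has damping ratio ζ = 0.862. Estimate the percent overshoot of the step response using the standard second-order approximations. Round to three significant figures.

For an underdamped second-order system, %OS = 100·exp(−πζ/√(1−ζ²)).
πζ/√(1−ζ²) = π·0.862/√(1−0.743) = 5.342, so %OS = 100·e^(−5.342) = 0.478%.

%OS ≈ 0.478%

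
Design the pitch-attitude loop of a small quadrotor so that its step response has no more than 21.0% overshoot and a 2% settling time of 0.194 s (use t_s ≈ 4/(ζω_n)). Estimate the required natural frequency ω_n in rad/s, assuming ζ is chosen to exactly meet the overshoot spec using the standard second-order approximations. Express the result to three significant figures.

ω_n ≈ 46.3 rad/s

Inverting the overshoot relation: ζ = |ln 0.210|/√(π² + ln²0.210) = 0.445.
Then ω_n = 4/(ζ t_s) = 4/(0.445 × 0.194) = 46.3 rad/s.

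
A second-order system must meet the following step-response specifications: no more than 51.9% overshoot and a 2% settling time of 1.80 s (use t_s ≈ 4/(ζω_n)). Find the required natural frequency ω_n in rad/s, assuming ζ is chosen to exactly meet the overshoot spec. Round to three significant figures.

From %OS = 100·exp(−πζ/√(1−ζ²)), invert to get ζ = −ln(OS)/√(π² + ln²(OS)) with OS = 0.519.
−ln 0.519 = 0.6559, so ζ = 0.6559/√(π² + 0.4301) = 0.204.
From t_s ≈ 4/(ζω_n): ω_n = 4/(ζ·t_s) = 4/(0.204·1.80) = 10.9 rad/s.

ω_n ≈ 10.9 rad/s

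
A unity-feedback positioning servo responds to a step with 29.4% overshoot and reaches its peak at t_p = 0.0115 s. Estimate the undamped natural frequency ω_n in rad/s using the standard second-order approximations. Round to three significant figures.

From the overshoot, ζ = −ln(OS)/√(π²+ln²(OS)) = 0.363.
t_p = π/ω_d ⇒ ω_d = 273 rad/s; then ω_n = ω_d/√(1−ζ²) = 293 rad/s.

ω_n ≈ 293 rad/s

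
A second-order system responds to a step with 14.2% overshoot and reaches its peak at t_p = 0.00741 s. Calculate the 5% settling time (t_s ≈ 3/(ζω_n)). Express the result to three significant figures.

t_s ≈ 0.0114 s

From the overshoot, ζ = −ln(OS)/√(π²+ln²(OS)) = 0.528.
t_p = π/ω_d ⇒ ω_d = 424 rad/s; then ω_n = ω_d/√(1−ζ²) = 499 rad/s.
t_s ≈ 3/(ζω_n) = 3/(0.528·499) = 0.0114 s.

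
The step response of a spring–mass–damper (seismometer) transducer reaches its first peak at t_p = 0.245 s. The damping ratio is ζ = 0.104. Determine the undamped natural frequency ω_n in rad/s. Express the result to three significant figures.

ω_n ≈ 12.9 rad/s

Peak time t_p = π/ω_d, so ω_d = π/t_p = π/0.245 = 12.8 rad/s.
ω_n = ω_d/√(1−ζ²) = 12.8/√0.989 = 12.9 rad/s.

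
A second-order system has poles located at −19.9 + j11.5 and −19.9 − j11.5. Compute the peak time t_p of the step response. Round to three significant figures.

t_p = π/ω_d with ω_d = 11.5 (the imaginary part), so t_p = 0.273 s.

t_p ≈ 0.273 s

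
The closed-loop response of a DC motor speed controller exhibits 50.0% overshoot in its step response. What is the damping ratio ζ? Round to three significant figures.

ζ ≈ 0.215

Inverting the overshoot relation: ζ = |ln 0.500|/√(π² + ln²0.500) = 0.215.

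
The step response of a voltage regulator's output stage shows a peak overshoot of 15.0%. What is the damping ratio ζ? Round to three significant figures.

From %OS = 100·exp(−πζ/√(1−ζ²)), invert to get ζ = −ln(OS)/√(π² + ln²(OS)) with OS = 0.150.
−ln 0.150 = 1.897, so ζ = 1.897/√(π² + 3.599) = 0.517.

ζ ≈ 0.517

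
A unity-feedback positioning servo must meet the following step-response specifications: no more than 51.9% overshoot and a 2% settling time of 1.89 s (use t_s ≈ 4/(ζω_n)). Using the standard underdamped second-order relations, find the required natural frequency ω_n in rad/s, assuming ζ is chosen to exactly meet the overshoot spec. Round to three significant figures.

Inverting the overshoot relation: ζ = |ln 0.519|/√(π² + ln²0.519) = 0.204.
Then ω_n = 4/(ζ t_s) = 4/(0.204 × 1.89) = 10.4 rad/s.

ω_n ≈ 10.4 rad/s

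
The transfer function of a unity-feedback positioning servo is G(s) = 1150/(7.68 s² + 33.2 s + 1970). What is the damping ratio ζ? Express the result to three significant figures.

Dividing through by 7.68: denominator becomes s² + 4.323 s + 256.5.
So ω_n = √256.5 = 16.0 rad/s and ζ = 4.323/(2·16.0) = 0.135.

ζ ≈ 0.135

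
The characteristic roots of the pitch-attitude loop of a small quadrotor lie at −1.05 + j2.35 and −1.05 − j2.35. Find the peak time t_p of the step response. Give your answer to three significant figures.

t_p = π/ω_d with ω_d = 2.35 (the imaginary part), so t_p = 1.34 s.

t_p ≈ 1.34 s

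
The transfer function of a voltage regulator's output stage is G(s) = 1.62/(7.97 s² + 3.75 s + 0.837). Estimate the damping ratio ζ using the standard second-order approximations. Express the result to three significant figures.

Dividing through by 7.97: denominator becomes s² + 0.4705 s + 0.1050.
So ω_n = √0.1050 = 0.324 rad/s and ζ = 0.4705/(2·0.324) = 0.726.

ζ ≈ 0.726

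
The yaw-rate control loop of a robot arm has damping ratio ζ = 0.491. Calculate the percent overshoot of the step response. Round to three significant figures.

%OS ≈ 17.0%

For an underdamped second-order system, %OS = 100·exp(−πζ/√(1−ζ²)).
πζ/√(1−ζ²) = π·0.491/√(1−0.241) = 1.771, so %OS = 100·e^(−1.771) = 17.0%.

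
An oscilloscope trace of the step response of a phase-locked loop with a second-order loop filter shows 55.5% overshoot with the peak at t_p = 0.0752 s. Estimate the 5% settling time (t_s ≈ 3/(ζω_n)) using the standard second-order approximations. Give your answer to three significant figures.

t_s ≈ 0.383 s

ζ from %OS: ζ = |ln 0.555|/√(π²+ln²0.555) = 0.184.
From t_p = π/ω_d, ω_d = π/0.0752 = 41.8 rad/s, so ω_n = ω_d/√(1−ζ²) = 42.5 rad/s.
t_s ≈ 3/(ζω_n) = 3/(0.184·42.5) = 0.383 s.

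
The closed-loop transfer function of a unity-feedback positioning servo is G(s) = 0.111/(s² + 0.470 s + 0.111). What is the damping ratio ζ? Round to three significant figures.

ζ ≈ 0.705

Matching coefficients with s² + 2ζω_n s + ω_n² gives ω_n² = 0.111 ⇒ ω_n = 0.333 rad/s, and ζ = 0.470/(2ω_n) = 0.705.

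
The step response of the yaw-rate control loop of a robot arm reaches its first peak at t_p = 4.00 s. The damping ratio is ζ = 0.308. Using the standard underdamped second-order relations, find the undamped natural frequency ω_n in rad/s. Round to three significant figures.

ω_n ≈ 0.826 rad/s

Peak time t_p = π/ω_d, so ω_d = π/t_p = π/4.00 = 0.785 rad/s.
ω_n = ω_d/√(1−ζ²) = 0.785/√0.905 = 0.826 rad/s.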